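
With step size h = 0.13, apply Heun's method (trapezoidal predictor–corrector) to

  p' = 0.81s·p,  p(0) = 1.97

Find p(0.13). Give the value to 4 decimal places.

Heun: k1 = f(s_n, p_n); k2 = f(s_n + h, p_n + h·k1); p_{n+1} = p_n + (h/2)·(k1 + k2).
s=0.000000, p=1.970000:
  k1 = f(0.000000, 1.970000) = 0.000000
  k2 = f(0.130000, 1.970000) = 0.207441
  p ← 1.970000 + (0.13/2)·(0.000000 + 0.207441) = 1.983484
p(0.13) ≈ 1.9835

1.9835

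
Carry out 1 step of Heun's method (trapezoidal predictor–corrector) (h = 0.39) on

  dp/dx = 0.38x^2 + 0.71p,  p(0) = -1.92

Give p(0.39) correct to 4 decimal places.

-2.5140

Heun: k1 = f(x_n, p_n); k2 = f(x_n + h, p_n + h·k1); p_{n+1} = p_n + (h/2)·(k1 + k2).
x=0.000000, p=-1.920000:
  k1 = f(0.000000, -1.920000) = -1.363200
  k2 = f(0.390000, -2.451648) = -1.682872
  p ← -1.920000 + (0.39/2)·(-1.363200 + (-1.682872)) = -2.513984
p(0.39) ≈ -2.5140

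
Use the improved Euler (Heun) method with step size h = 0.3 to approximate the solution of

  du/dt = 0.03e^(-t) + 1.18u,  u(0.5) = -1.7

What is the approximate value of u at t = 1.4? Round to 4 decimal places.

Heun: k1 = f(t_n, u_n); k2 = f(t_n + h, u_n + h·k1); u_{n+1} = u_n + (h/2)·(k1 + k2).
t=0.500000, u=-1.700000:
  k1 = f(0.500000, -1.700000) = -1.987804
  k2 = f(0.800000, -2.296341) = -2.696203
  u ← -1.700000 + (0.3/2)·(-1.987804 + (-2.696203)) = -2.402601
t=0.800000, u=-2.402601:
  k1 = f(0.800000, -2.402601) = -2.821589
  k2 = f(1.100000, -3.249078) = -3.823926
  u ← -2.402601 + (0.3/2)·(-2.821589 + (-3.823926)) = -3.399428
t=1.100000, u=-3.399428:
  k1 = f(1.100000, -3.399428) = -4.001339
  k2 = f(1.400000, -4.599830) = -5.420402
  u ← -3.399428 + (0.3/2)·(-4.001339 + (-5.420402)) = -4.812689
u(1.4) ≈ -4.8127

-4.8127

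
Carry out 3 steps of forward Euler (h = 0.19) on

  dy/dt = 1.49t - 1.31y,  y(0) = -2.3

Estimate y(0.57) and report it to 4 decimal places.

Euler: y_{n+1} = y_n + h·f(t_n, y_n).
t=0.000000, y=-2.300000: f=3.013000 → y ← -2.300000 + 0.19·3.013000 = -1.727530
t=0.190000, y=-1.727530: f=2.546164 → y ← -1.727530 + 0.19·2.546164 = -1.243759
t=0.380000, y=-1.243759: f=2.195524 → y ← -1.243759 + 0.19·2.195524 = -0.826609
y(0.57) ≈ -0.8266

-0.8266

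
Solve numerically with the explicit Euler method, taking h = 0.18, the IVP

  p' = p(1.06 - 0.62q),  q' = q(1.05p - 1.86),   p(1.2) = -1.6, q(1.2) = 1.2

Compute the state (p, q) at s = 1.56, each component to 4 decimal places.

Euler on (p,q): p_{n+1} = p_n + h·p', q_{n+1} = q_n + h·q'.
1.200000: (-1.600000, 1.200000); f=(-0.505600, -4.248000) → (-1.691008, 0.435360)
1.380000: (-1.691008, 0.435360); f=(-1.336026, -1.582777) → (-1.931493, 0.150460)
(p(1.56), q(1.56)) ≈ (-1.9315, 0.1505)

-1.9315, 0.1505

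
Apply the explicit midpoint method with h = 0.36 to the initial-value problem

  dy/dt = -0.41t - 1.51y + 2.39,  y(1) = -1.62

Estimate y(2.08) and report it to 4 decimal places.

Midpoint: k1 = f(t_n, y_n); k2 = f(t_n + h/2, y_n + (h/2)·k1); y_{n+1} = y_n + h·k2.
t=1.000000, y=-1.620000:
  k1 = f(1.000000, -1.620000) = 4.426200
  k2 = f(1.180000, -0.823284) = 3.149359
  y ← -1.620000 + 0.36·3.149359 = -0.486231
t=1.360000, y=-0.486231:
  k1 = f(1.360000, -0.486231) = 2.566609
  k2 = f(1.540000, -0.024241) = 1.795204
  y ← -0.486231 + 0.36·1.795204 = 0.160043
t=1.720000, y=0.160043:
  k1 = f(1.720000, 0.160043) = 1.443135
  k2 = f(1.900000, 0.419807) = 0.977091
  y ← 0.160043 + 0.36·0.977091 = 0.511796
y(2.08) ≈ 0.5118

0.5118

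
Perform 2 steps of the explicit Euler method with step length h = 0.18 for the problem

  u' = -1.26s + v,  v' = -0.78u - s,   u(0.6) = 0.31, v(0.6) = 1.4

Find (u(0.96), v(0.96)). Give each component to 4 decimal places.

Euler on (u,v): u_{n+1} = u_n + h·u', v_{n+1} = v_n + h·v'.
0.600000: (0.310000, 1.400000); f=(0.644000, -0.841800) → (0.425920, 1.248476)
0.780000: (0.425920, 1.248476); f=(0.265676, -1.112218) → (0.473742, 1.048277)
(u(0.96), v(0.96)) ≈ (0.4737, 1.0483)

0.4737, 1.0483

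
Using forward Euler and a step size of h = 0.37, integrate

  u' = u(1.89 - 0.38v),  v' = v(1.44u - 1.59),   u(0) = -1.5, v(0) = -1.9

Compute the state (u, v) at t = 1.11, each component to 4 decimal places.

-8.5638, 1.7901

Euler on (u,v): u_{n+1} = u_n + h·u', v_{n+1} = v_n + h·v'.
0.000000: (-1.500000, -1.900000); f=(-3.918000, 7.125000) → (-2.949660, 0.736250)
0.370000: (-2.949660, 0.736250); f=(-4.749616, -4.297867) → (-4.707018, -0.853961)
0.740000: (-4.707018, -0.853961); f=(-10.423715, 7.146034) → (-8.563793, 1.790072)
(u(1.11), v(1.11)) ≈ (-8.5638, 1.7901)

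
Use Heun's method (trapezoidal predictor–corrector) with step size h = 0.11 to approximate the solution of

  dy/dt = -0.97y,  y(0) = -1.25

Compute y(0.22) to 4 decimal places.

-1.0102

Heun: k1 = f(t_n, y_n); k2 = f(t_n + h, y_n + h·k1); y_{n+1} = y_n + (h/2)·(k1 + k2).
t=0.000000, y=-1.250000:
  k1 = f(0.000000, -1.250000) = 1.212500
  k2 = f(0.110000, -1.116625) = 1.083126
  y ← -1.250000 + (0.11/2)·(1.212500 + 1.083126) = -1.123741
t=0.110000, y=-1.123741:
  k1 = f(0.110000, -1.123741) = 1.090028
  k2 = f(0.220000, -1.003837) = 0.973722
  y ← -1.123741 + (0.11/2)·(1.090028 + 0.973722) = -1.010234
y(0.22) ≈ -1.0102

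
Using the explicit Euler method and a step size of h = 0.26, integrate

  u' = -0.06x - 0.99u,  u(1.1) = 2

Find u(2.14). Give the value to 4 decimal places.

Euler: u_{n+1} = u_n + h·f(x_n, u_n).
x=1.100000, u=2.000000: f=-2.046000 → u ← 2.000000 + 0.26·(-2.046000) = 1.468040
x=1.360000, u=1.468040: f=-1.534960 → u ← 1.468040 + 0.26·(-1.534960) = 1.068951
x=1.620000, u=1.068951: f=-1.155461 → u ← 1.068951 + 0.26·(-1.155461) = 0.768531
x=1.880000, u=0.768531: f=-0.873645 → u ← 0.768531 + 0.26·(-0.873645) = 0.541383
u(2.14) ≈ 0.5414

0.5414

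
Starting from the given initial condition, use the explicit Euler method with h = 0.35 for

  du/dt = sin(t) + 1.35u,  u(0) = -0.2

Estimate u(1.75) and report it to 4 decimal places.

0.2795

Euler: u_{n+1} = u_n + h·f(t_n, u_n).
t=0.000000, u=-0.200000: f=-0.270000 → u ← -0.200000 + 0.35·(-0.270000) = -0.294500
t=0.350000, u=-0.294500: f=-0.054677 → u ← -0.294500 + 0.35·(-0.054677) = -0.313637
t=0.700000, u=-0.313637: f=0.220808 → u ← -0.313637 + 0.35·0.220808 = -0.236354
t=1.050000, u=-0.236354: f=0.548345 → u ← -0.236354 + 0.35·0.548345 = -0.044434
t=1.400000, u=-0.044434: f=0.925464 → u ← -0.044434 + 0.35·0.925464 = 0.279479
u(1.75) ≈ 0.2795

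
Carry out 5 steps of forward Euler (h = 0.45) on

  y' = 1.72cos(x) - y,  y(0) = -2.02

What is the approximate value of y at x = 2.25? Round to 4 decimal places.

0.1480

Euler: y_{n+1} = y_n + h·f(x_n, y_n).
x=0.000000, y=-2.020000: f=3.740000 → y ← -2.020000 + 0.45·3.740000 = -0.337000
x=0.450000, y=-0.337000: f=1.885769 → y ← -0.337000 + 0.45·1.885769 = 0.511596
x=0.900000, y=0.511596: f=0.557573 → y ← 0.511596 + 0.45·0.557573 = 0.762504
x=1.350000, y=0.762504: f=-0.385812 → y ← 0.762504 + 0.45·(-0.385812) = 0.588888
x=1.800000, y=0.588888: f=-0.979676 → y ← 0.588888 + 0.45·(-0.979676) = 0.148034
y(2.25) ≈ 0.1480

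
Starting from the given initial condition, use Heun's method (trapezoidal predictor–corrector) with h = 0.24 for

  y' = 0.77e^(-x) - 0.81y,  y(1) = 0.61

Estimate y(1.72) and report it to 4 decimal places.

0.4473

Heun: k1 = f(x_n, y_n); k2 = f(x_n + h, y_n + h·k1); y_{n+1} = y_n + (h/2)·(k1 + k2).
x=1.000000, y=0.610000:
  k1 = f(1.000000, 0.610000) = -0.210833
  k2 = f(1.240000, 0.559400) = -0.230288
  y ← 0.610000 + (0.24/2)·(-0.210833 + (-0.230288)) = 0.557065
x=1.240000, y=0.557065:
  k1 = f(1.240000, 0.557065) = -0.228397
  k2 = f(1.480000, 0.502250) = -0.231542
  y ← 0.557065 + (0.24/2)·(-0.228397 + (-0.231542)) = 0.501873
x=1.480000, y=0.501873:
  k1 = f(1.480000, 0.501873) = -0.231236
  k2 = f(1.720000, 0.446376) = -0.223684
  y ← 0.501873 + (0.24/2)·(-0.231236 + (-0.223684)) = 0.447282
y(1.72) ≈ 0.4473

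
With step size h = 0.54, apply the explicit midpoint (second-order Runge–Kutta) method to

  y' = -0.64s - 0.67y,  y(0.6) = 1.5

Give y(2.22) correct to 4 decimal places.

-0.4693

Midpoint: k1 = f(s_n, y_n); k2 = f(s_n + h/2, y_n + (h/2)·k1); y_{n+1} = y_n + h·k2.
s=0.600000, y=1.500000:
  k1 = f(0.600000, 1.500000) = -1.389000
  k2 = f(0.870000, 1.124970) = -1.310530
  y ← 1.500000 + 0.54·(-1.310530) = 0.792314
s=1.140000, y=0.792314:
  k1 = f(1.140000, 0.792314) = -1.260450
  k2 = f(1.410000, 0.451992) = -1.205235
  y ← 0.792314 + 0.54·(-1.205235) = 0.141487
s=1.680000, y=0.141487:
  k1 = f(1.680000, 0.141487) = -1.169996
  k2 = f(1.950000, -0.174412) = -1.131144
  y ← 0.141487 + 0.54·(-1.131144) = -0.469331
y(2.22) ≈ -0.4693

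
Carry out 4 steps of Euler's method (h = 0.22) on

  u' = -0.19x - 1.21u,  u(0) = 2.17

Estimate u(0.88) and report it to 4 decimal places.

0.5831

Euler: u_{n+1} = u_n + h·f(x_n, u_n).
x=0.000000, u=2.170000: f=-2.625700 → u ← 2.170000 + 0.22·(-2.625700) = 1.592346
x=0.220000, u=1.592346: f=-1.968539 → u ← 1.592346 + 0.22·(-1.968539) = 1.159267
x=0.440000, u=1.159267: f=-1.486314 → u ← 1.159267 + 0.22·(-1.486314) = 0.832278
x=0.660000, u=0.832278: f=-1.132457 → u ← 0.832278 + 0.22·(-1.132457) = 0.583138
u(0.88) ≈ 0.5831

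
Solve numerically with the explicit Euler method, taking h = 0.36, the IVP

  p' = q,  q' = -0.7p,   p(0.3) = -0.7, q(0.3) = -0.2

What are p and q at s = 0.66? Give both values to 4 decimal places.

-0.7720, -0.0236

Euler on (p,q): p_{n+1} = p_n + h·p', q_{n+1} = q_n + h·q'.
0.300000: (-0.700000, -0.200000); f=(-0.200000, 0.490000) → (-0.772000, -0.023600)
(p(0.66), q(0.66)) ≈ (-0.7720, -0.0236)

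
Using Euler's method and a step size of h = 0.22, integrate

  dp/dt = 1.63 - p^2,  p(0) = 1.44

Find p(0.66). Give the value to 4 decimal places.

1.2887

Euler: p_{n+1} = p_n + h·f(t_n, p_n).
t=0.000000, p=1.440000: f=-0.443600 → p ← 1.440000 + 0.22·(-0.443600) = 1.342408
t=0.220000, p=1.342408: f=-0.172059 → p ← 1.342408 + 0.22·(-0.172059) = 1.304555
t=0.440000, p=1.304555: f=-0.071864 → p ← 1.304555 + 0.22·(-0.071864) = 1.288745
p(0.66) ≈ 1.2887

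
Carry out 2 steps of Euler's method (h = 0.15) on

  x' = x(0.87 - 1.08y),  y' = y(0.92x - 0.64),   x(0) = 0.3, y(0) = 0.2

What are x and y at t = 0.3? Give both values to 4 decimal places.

Euler on (x,y): x_{n+1} = x_n + h·x', y_{n+1} = y_n + h·y'.
0.000000: (0.300000, 0.200000); f=(0.196200, -0.072800) → (0.329430, 0.189080)
0.150000: (0.329430, 0.189080); f=(0.219332, -0.063706) → (0.362330, 0.179524)
(x(0.3), y(0.3)) ≈ (0.3623, 0.1795)

0.3623, 0.1795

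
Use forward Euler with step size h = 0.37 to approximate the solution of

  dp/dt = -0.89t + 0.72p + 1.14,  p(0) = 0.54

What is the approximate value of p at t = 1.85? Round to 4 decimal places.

Euler: p_{n+1} = p_n + h·f(t_n, p_n).
t=0.000000, p=0.540000: f=1.528800 → p ← 0.540000 + 0.37·1.528800 = 1.105656
t=0.370000, p=1.105656: f=1.606772 → p ← 1.105656 + 0.37·1.606772 = 1.700162
t=0.740000, p=1.700162: f=1.705516 → p ← 1.700162 + 0.37·1.705516 = 2.331203
t=1.110000, p=2.331203: f=1.830566 → p ← 2.331203 + 0.37·1.830566 = 3.008512
t=1.480000, p=3.008512: f=1.988929 → p ← 3.008512 + 0.37·1.988929 = 3.744416
p(1.85) ≈ 3.7444

3.7444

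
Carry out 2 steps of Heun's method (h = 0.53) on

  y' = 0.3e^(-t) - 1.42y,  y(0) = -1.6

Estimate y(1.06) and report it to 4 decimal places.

Heun: k1 = f(t_n, y_n); k2 = f(t_n + h, y_n + h·k1); y_{n+1} = y_n + (h/2)·(k1 + k2).
t=0.000000, y=-1.600000:
  k1 = f(0.000000, -1.600000) = 2.572000
  k2 = f(0.530000, -0.236840) = 0.512894
  y ← -1.600000 + (0.53/2)·(2.572000 + 0.512894) = -0.782503
t=0.530000, y=-0.782503:
  k1 = f(0.530000, -0.782503) = 1.287736
  k2 = f(1.060000, -0.100003) = 0.245941
  y ← -0.782503 + (0.53/2)·(1.287736 + 0.245941) = -0.376079
y(1.06) ≈ -0.3761

-0.3761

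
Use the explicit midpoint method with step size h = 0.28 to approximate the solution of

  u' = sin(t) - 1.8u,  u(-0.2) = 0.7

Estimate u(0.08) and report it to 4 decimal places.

0.4333

Midpoint: k1 = f(t_n, u_n); k2 = f(t_n + h/2, u_n + (h/2)·k1); u_{n+1} = u_n + h·k2.
t=-0.200000, u=0.700000:
  k1 = f(-0.200000, 0.700000) = -1.458669
  k2 = f(-0.060000, 0.495786) = -0.952379
  u ← 0.700000 + 0.28·(-0.952379) = 0.433334
u(0.08) ≈ 0.4333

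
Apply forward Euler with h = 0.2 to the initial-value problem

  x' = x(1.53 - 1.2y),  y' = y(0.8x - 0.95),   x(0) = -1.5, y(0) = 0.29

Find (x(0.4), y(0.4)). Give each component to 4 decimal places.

-2.3485, 0.0848

Euler on (x,y): x_{n+1} = x_n + h·x', y_{n+1} = y_n + h·y'.
0.000000: (-1.500000, 0.290000); f=(-1.773000, -0.623500) → (-1.854600, 0.165300)
0.200000: (-1.854600, 0.165300); f=(-2.469660, -0.402287) → (-2.348532, 0.084843)
(x(0.4), y(0.4)) ≈ (-2.3485, 0.0848)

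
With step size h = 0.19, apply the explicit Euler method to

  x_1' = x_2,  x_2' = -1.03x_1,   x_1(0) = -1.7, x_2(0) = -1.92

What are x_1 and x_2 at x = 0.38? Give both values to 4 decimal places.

-2.3664, -1.1832

Euler on (x_1,x_2): x_1_{n+1} = x_1_n + h·x_1', x_2_{n+1} = x_2_n + h·x_2'.
0.000000: (-1.700000, -1.920000); f=(-1.920000, 1.751000) → (-2.064800, -1.587310)
0.190000: (-2.064800, -1.587310); f=(-1.587310, 2.126744) → (-2.366389, -1.183229)
(x_1(0.38), x_2(0.38)) ≈ (-2.3664, -1.1832)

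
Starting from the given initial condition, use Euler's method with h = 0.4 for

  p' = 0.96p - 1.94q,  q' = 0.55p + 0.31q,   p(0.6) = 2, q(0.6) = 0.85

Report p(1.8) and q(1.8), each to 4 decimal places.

0.9629, 2.6880

Euler on (p,q): p_{n+1} = p_n + h·p', q_{n+1} = q_n + h·q'.
0.600000: (2.000000, 0.850000); f=(0.271000, 1.363500) → (2.108400, 1.395400)
1.000000: (2.108400, 1.395400); f=(-0.683012, 1.592194) → (1.835195, 2.032278)
1.400000: (1.835195, 2.032278); f=(-2.180831, 1.639363) → (0.962863, 2.688023)
(p(1.8), q(1.8)) ≈ (0.9629, 2.6880)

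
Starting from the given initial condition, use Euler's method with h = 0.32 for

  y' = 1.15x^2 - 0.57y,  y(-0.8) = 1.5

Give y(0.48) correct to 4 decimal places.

0.8728

Euler: y_{n+1} = y_n + h·f(x_n, y_n).
x=-0.800000, y=1.500000: f=-0.119000 → y ← 1.500000 + 0.32·(-0.119000) = 1.461920
x=-0.480000, y=1.461920: f=-0.568334 → y ← 1.461920 + 0.32·(-0.568334) = 1.280053
x=-0.160000, y=1.280053: f=-0.700190 → y ← 1.280053 + 0.32·(-0.700190) = 1.055992
x=0.160000, y=1.055992: f=-0.572476 → y ← 1.055992 + 0.32·(-0.572476) = 0.872800
y(0.48) ≈ 0.8728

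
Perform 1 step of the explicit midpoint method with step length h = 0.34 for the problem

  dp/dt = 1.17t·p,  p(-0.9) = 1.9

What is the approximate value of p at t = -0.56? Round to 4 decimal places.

1.4470

Midpoint: k1 = f(t_n, p_n); k2 = f(t_n + h/2, p_n + (h/2)·k1); p_{n+1} = p_n + h·k2.
t=-0.900000, p=1.900000:
  k1 = f(-0.900000, 1.900000) = -2.000700
  k2 = f(-0.730000, 1.559881) = -1.332294
  p ← 1.900000 + 0.34·(-1.332294) = 1.447020
p(-0.56) ≈ 1.4470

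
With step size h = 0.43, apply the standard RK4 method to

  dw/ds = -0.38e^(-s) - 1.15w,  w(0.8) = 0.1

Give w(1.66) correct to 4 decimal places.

-0.0210

RK4: k1 = f(s_n, w_n); k2 = f(s_n + h/2, w_n + (h/2)·k1); k3 = f(s_n + h/2, w_n + (h/2)·k2); k4 = f(s_n + h, w_n + h·k3); w_{n+1} = w_n + (h/6)·(k1 + 2k2 + 2k3 + k4).
s=0.800000, w=0.100000:
  k1 = f(0.800000, 0.100000) = -0.285745
  k2 = f(1.015000, 0.038565) = -0.182062
  k3 = f(1.015000, 0.060857) = -0.207698
  k4 = f(1.230000, 0.010690) = -0.123365
  w ← 0.100000 + (0.43/6)·(k1 + 2k2 + 2k3 + k4) = 0.014815
s=1.230000, w=0.014815:
  k1 = f(1.230000, 0.014815) = -0.128108
  k2 = f(1.445000, -0.012728) = -0.074946
  k3 = f(1.445000, -0.001299) = -0.088090
  k4 = f(1.660000, -0.023064) = -0.045729
  w ← 0.014815 + (0.43/6)·(k1 + 2k2 + 2k3 + k4) = -0.021012
w(1.66) ≈ -0.0210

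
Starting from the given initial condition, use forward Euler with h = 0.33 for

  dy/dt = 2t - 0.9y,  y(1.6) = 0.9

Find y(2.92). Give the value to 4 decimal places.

Euler: y_{n+1} = y_n + h·f(t_n, y_n).
t=1.600000, y=0.900000: f=2.390000 → y ← 0.900000 + 0.33·2.390000 = 1.688700
t=1.930000, y=1.688700: f=2.340170 → y ← 1.688700 + 0.33·2.340170 = 2.460956
t=2.260000, y=2.460956: f=2.305140 → y ← 2.460956 + 0.33·2.305140 = 3.221652
t=2.590000, y=3.221652: f=2.280513 → y ← 3.221652 + 0.33·2.280513 = 3.974221
y(2.92) ≈ 3.9742

3.9742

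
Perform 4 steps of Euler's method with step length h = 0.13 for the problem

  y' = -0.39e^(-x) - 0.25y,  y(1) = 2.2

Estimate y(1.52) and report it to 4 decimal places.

Euler: y_{n+1} = y_n + h·f(x_n, y_n).
x=1.000000, y=2.200000: f=-0.693473 → y ← 2.200000 + 0.13·(-0.693473) = 2.109849
x=1.130000, y=2.109849: f=-0.653445 → y ← 2.109849 + 0.13·(-0.653445) = 2.024901
x=1.260000, y=2.024901: f=-0.616850 → y ← 2.024901 + 0.13·(-0.616850) = 1.944710
x=1.390000, y=1.944710: f=-0.583317 → y ← 1.944710 + 0.13·(-0.583317) = 1.868879
y(1.52) ≈ 1.8689

1.8689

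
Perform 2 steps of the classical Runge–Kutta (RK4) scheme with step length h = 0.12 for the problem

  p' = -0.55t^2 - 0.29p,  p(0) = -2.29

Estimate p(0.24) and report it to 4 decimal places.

RK4: k1 = f(t_n, p_n); k2 = f(t_n + h/2, p_n + (h/2)·k1); k3 = f(t_n + h/2, p_n + (h/2)·k2); k4 = f(t_n + h, p_n + h·k3); p_{n+1} = p_n + (h/6)·(k1 + 2k2 + 2k3 + k4).
t=0.000000, p=-2.290000:
  k1 = f(0.000000, -2.290000) = 0.664100
  k2 = f(0.060000, -2.250154) = 0.650565
  k3 = f(0.060000, -2.250966) = 0.650800
  k4 = f(0.120000, -2.211904) = 0.633532
  p ← -2.290000 + (0.12/6)·(k1 + 2k2 + 2k3 + k4) = -2.211993
t=0.120000, p=-2.211993:
  k1 = f(0.120000, -2.211993) = 0.633558
  k2 = f(0.180000, -2.173979) = 0.612634
  k3 = f(0.180000, -2.175235) = 0.612998
  k4 = f(0.240000, -2.138433) = 0.588466
  p ← -2.211993 + (0.12/6)·(k1 + 2k2 + 2k3 + k4) = -2.138527
p(0.24) ≈ -2.1385

-2.1385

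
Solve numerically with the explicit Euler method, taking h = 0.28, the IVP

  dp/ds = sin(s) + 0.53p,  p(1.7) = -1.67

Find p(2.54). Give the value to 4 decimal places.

Euler: p_{n+1} = p_n + h·f(s_n, p_n).
s=1.700000, p=-1.670000: f=0.106565 → p ← -1.670000 + 0.28·0.106565 = -1.640162
s=1.980000, p=-1.640162: f=0.048152 → p ← -1.640162 + 0.28·0.048152 = -1.626679
s=2.260000, p=-1.626679: f=-0.090387 → p ← -1.626679 + 0.28·(-0.090387) = -1.651988
p(2.54) ≈ -1.6520

-1.6520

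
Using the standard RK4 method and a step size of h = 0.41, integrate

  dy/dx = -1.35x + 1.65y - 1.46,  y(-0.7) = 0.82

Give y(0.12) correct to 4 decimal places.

RK4: k1 = f(x_n, y_n); k2 = f(x_n + h/2, y_n + (h/2)·k1); k3 = f(x_n + h/2, y_n + (h/2)·k2); k4 = f(x_n + h, y_n + h·k3); y_{n+1} = y_n + (h/6)·(k1 + 2k2 + 2k3 + k4).
x=-0.700000, y=0.820000:
  k1 = f(-0.700000, 0.820000) = 0.838000
  k2 = f(-0.495000, 0.991790) = 0.844703
  k3 = f(-0.495000, 0.993164) = 0.846971
  k4 = f(-0.290000, 1.167258) = 0.857476
  y ← 0.820000 + (0.41/6)·(k1 + 2k2 + 2k3 + k4) = 1.167053
x=-0.290000, y=1.167053:
  k1 = f(-0.290000, 1.167053) = 0.857137
  k2 = f(-0.085000, 1.342766) = 0.870314
  k3 = f(-0.085000, 1.345467) = 0.874771
  k4 = f(0.120000, 1.525709) = 0.895420
  y ← 1.167053 + (0.41/6)·(k1 + 2k2 + 2k3 + k4) = 1.525306
y(0.12) ≈ 1.5253

1.5253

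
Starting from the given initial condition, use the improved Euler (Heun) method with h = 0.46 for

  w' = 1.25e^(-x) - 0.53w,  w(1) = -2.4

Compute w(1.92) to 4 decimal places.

Heun: k1 = f(x_n, w_n); k2 = f(x_n + h, w_n + h·k1); w_{n+1} = w_n + (h/2)·(k1 + k2).
x=1.000000, w=-2.400000:
  k1 = f(1.000000, -2.400000) = 1.731849
  k2 = f(1.460000, -1.603349) = 1.140070
  w ← -2.400000 + (0.46/2)·(1.731849 + 1.140070) = -1.739458
x=1.460000, w=-1.739458:
  k1 = f(1.460000, -1.739458) = 1.212208
  k2 = f(1.920000, -1.181843) = 0.809635
  w ← -1.739458 + (0.46/2)·(1.212208 + 0.809635) = -1.274434
w(1.92) ≈ -1.2744

-1.2744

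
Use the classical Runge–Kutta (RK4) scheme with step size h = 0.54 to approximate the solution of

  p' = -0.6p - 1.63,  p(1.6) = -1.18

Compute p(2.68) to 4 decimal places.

RK4: k1 = f(x_n, p_n); k2 = f(x_n + h/2, p_n + (h/2)·k1); k3 = f(x_n + h/2, p_n + (h/2)·k2); k4 = f(x_n + h, p_n + h·k3); p_{n+1} = p_n + (h/6)·(k1 + 2k2 + 2k3 + k4).
x=1.600000, p=-1.180000:
  k1 = f(1.600000, -1.180000) = -0.922000
  k2 = f(1.870000, -1.428940) = -0.772636
  k3 = f(1.870000, -1.388612) = -0.796833
  k4 = f(2.140000, -1.610290) = -0.663826
  p ← -1.180000 + (0.54/6)·(k1 + 2k2 + 2k3 + k4) = -1.605229
x=2.140000, p=-1.605229:
  k1 = f(2.140000, -1.605229) = -0.666863
  k2 = f(2.410000, -1.785282) = -0.558831
  k3 = f(2.410000, -1.756113) = -0.576332
  k4 = f(2.680000, -1.916448) = -0.480131
  p ← -1.605229 + (0.54/6)·(k1 + 2k2 + 2k3 + k4) = -1.912788
p(2.68) ≈ -1.9128

-1.9128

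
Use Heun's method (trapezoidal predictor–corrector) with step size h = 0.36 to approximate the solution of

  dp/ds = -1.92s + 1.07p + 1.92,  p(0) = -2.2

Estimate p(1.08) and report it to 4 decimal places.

Heun: k1 = f(s_n, p_n); k2 = f(s_n + h, p_n + h·k1); p_{n+1} = p_n + (h/2)·(k1 + k2).
s=0.000000, p=-2.200000:
  k1 = f(0.000000, -2.200000) = -0.434000
  k2 = f(0.360000, -2.356240) = -1.292377
  p ← -2.200000 + (0.36/2)·(-0.434000 + (-1.292377)) = -2.510748
s=0.360000, p=-2.510748:
  k1 = f(0.360000, -2.510748) = -1.457700
  k2 = f(0.720000, -3.035520) = -2.710406
  p ← -2.510748 + (0.36/2)·(-1.457700 + (-2.710406)) = -3.261007
s=0.720000, p=-3.261007:
  k1 = f(0.720000, -3.261007) = -2.951677
  k2 = f(1.080000, -4.323611) = -4.779864
  p ← -3.261007 + (0.36/2)·(-2.951677 + (-4.779864)) = -4.652684
p(1.08) ≈ -4.6527

-4.6527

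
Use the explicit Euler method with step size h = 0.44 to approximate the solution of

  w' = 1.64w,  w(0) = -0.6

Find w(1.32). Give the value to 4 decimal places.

Euler: w_{n+1} = w_n + h·f(x_n, w_n).
x=0.000000, w=-0.600000: f=-0.984000 → w ← -0.600000 + 0.44·(-0.984000) = -1.032960
x=0.440000, w=-1.032960: f=-1.694054 → w ← -1.032960 + 0.44·(-1.694054) = -1.778344
x=0.880000, w=-1.778344: f=-2.916484 → w ← -1.778344 + 0.44·(-2.916484) = -3.061597
w(1.32) ≈ -3.0616

-3.0616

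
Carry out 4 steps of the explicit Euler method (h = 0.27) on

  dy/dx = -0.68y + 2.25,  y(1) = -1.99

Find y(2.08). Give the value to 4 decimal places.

0.9549

Euler: y_{n+1} = y_n + h·f(x_n, y_n).
x=1.000000, y=-1.990000: f=3.603200 → y ← -1.990000 + 0.27·3.603200 = -1.017136
x=1.270000, y=-1.017136: f=2.941652 → y ← -1.017136 + 0.27·2.941652 = -0.222890
x=1.540000, y=-0.222890: f=2.401565 → y ← -0.222890 + 0.27·2.401565 = 0.425533
x=1.810000, y=0.425533: f=1.960638 → y ← 0.425533 + 0.27·1.960638 = 0.954905
y(2.08) ≈ 0.9549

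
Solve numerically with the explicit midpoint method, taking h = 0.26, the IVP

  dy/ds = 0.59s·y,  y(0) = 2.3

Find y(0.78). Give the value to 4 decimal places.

2.7471

Midpoint: k1 = f(s_n, y_n); k2 = f(s_n + h/2, y_n + (h/2)·k1); y_{n+1} = y_n + h·k2.
s=0.000000, y=2.300000:
  k1 = f(0.000000, 2.300000) = 0.000000
  k2 = f(0.130000, 2.300000) = 0.176410
  y ← 2.300000 + 0.26·0.176410 = 2.345867
s=0.260000, y=2.345867:
  k1 = f(0.260000, 2.345867) = 0.359856
  k2 = f(0.390000, 2.392648) = 0.550548
  y ← 2.345867 + 0.26·0.550548 = 2.489009
s=0.520000, y=2.489009:
  k1 = f(0.520000, 2.489009) = 0.763628
  k2 = f(0.650000, 2.588281) = 0.992606
  y ← 2.489009 + 0.26·0.992606 = 2.747087
y(0.78) ≈ 2.7471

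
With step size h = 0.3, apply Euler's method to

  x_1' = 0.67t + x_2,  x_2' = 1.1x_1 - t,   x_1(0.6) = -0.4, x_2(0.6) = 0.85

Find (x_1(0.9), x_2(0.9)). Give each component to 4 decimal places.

Euler on (x_1,x_2): x_1_{n+1} = x_1_n + h·x_1', x_2_{n+1} = x_2_n + h·x_2'.
0.600000: (-0.400000, 0.850000); f=(1.252000, -1.040000) → (-0.024400, 0.538000)
(x_1(0.9), x_2(0.9)) ≈ (-0.0244, 0.5380)

-0.0244, 0.5380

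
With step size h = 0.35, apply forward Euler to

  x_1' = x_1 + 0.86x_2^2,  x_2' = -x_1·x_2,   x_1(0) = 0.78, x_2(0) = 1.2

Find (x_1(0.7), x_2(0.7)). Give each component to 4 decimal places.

Euler on (x_1,x_2): x_1_{n+1} = x_1_n + h·x_1', x_2_{n+1} = x_2_n + h·x_2'.
0.000000: (0.780000, 1.200000); f=(2.018400, -0.936000) → (1.486440, 0.872400)
0.350000: (1.486440, 0.872400); f=(2.140970, -1.296770) → (2.235780, 0.418530)
(x_1(0.7), x_2(0.7)) ≈ (2.2358, 0.4185)

2.2358, 0.4185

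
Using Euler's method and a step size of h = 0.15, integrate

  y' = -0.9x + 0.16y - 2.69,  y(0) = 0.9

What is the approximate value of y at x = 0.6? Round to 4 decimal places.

-0.8069

Euler: y_{n+1} = y_n + h·f(x_n, y_n).
x=0.000000, y=0.900000: f=-2.546000 → y ← 0.900000 + 0.15·(-2.546000) = 0.518100
x=0.150000, y=0.518100: f=-2.742104 → y ← 0.518100 + 0.15·(-2.742104) = 0.106784
x=0.300000, y=0.106784: f=-2.942914 → y ← 0.106784 + 0.15·(-2.942914) = -0.334653
x=0.450000, y=-0.334653: f=-3.148544 → y ← -0.334653 + 0.15·(-3.148544) = -0.806934
y(0.6) ≈ -0.8069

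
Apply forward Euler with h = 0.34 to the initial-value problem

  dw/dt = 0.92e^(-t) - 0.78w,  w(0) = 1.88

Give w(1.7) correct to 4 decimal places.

Euler: w_{n+1} = w_n + h·f(t_n, w_n).
t=0.000000, w=1.880000: f=-0.546400 → w ← 1.880000 + 0.34·(-0.546400) = 1.694224
t=0.340000, w=1.694224: f=-0.666666 → w ← 1.694224 + 0.34·(-0.666666) = 1.467558
t=0.680000, w=1.467558: f=-0.678607 → w ← 1.467558 + 0.34·(-0.678607) = 1.236831
t=1.020000, w=1.236831: f=-0.632981 → w ← 1.236831 + 0.34·(-0.632981) = 1.021618
t=1.360000, w=1.021618: f=-0.560734 → w ← 1.021618 + 0.34·(-0.560734) = 0.830968
w(1.7) ≈ 0.8310

0.8310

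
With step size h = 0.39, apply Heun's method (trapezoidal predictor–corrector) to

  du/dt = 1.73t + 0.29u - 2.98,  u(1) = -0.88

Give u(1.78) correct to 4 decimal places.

-1.6377

Heun: k1 = f(t_n, u_n); k2 = f(t_n + h, u_n + h·k1); u_{n+1} = u_n + (h/2)·(k1 + k2).
t=1.000000, u=-0.880000:
  k1 = f(1.000000, -0.880000) = -1.505200
  k2 = f(1.390000, -1.467028) = -1.000738
  u ← -0.880000 + (0.39/2)·(-1.505200 + (-1.000738)) = -1.368658
t=1.390000, u=-1.368658:
  k1 = f(1.390000, -1.368658) = -0.972211
  k2 = f(1.780000, -1.747820) = -0.407468
  u ← -1.368658 + (0.39/2)·(-0.972211 + (-0.407468)) = -1.637695
u(1.78) ≈ -1.6377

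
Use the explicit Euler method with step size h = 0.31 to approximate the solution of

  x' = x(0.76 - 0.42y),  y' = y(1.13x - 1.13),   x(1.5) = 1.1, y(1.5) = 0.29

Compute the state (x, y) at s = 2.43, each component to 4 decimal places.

Euler on (x,y): x_{n+1} = x_n + h·x', y_{n+1} = y_n + h·y'.
1.500000: (1.100000, 0.290000); f=(0.702020, 0.032770) → (1.317626, 0.300159)
1.810000: (1.317626, 0.300159); f=(0.835287, 0.107732) → (1.576565, 0.333556)
2.120000: (1.576565, 0.333556); f=(0.977323, 0.217318) → (1.879535, 0.400924)
(x(2.43), y(2.43)) ≈ (1.8795, 0.4009)

1.8795, 0.4009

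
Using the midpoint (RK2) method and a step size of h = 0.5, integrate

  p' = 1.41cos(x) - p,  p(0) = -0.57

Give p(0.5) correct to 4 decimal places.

Midpoint: k1 = f(x_n, p_n); k2 = f(x_n + h/2, p_n + (h/2)·k1); p_{n+1} = p_n + h·k2.
x=0.000000, p=-0.570000:
  k1 = f(0.000000, -0.570000) = 1.980000
  k2 = f(0.250000, -0.075000) = 1.441167
  p ← -0.570000 + 0.5·1.441167 = 0.150583
p(0.5) ≈ 0.1506

0.1506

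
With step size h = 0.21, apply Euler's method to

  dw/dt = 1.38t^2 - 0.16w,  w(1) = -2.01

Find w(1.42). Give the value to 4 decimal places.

Euler: w_{n+1} = w_n + h·f(t_n, w_n).
t=1.000000, w=-2.010000: f=1.701600 → w ← -2.010000 + 0.21·1.701600 = -1.652664
t=1.210000, w=-1.652664: f=2.284884 → w ← -1.652664 + 0.21·2.284884 = -1.172838
w(1.42) ≈ -1.1728

-1.1728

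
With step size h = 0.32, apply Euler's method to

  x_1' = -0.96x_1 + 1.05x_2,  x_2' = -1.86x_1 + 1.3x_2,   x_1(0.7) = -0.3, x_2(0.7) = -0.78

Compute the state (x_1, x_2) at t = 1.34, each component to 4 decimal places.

-0.6367, -1.0314

Euler on (x_1,x_2): x_1_{n+1} = x_1_n + h·x_1', x_2_{n+1} = x_2_n + h·x_2'.
0.700000: (-0.300000, -0.780000); f=(-0.531000, -0.456000) → (-0.469920, -0.925920)
1.020000: (-0.469920, -0.925920); f=(-0.521093, -0.329645) → (-0.636670, -1.031406)
(x_1(1.34), x_2(1.34)) ≈ (-0.6367, -1.0314)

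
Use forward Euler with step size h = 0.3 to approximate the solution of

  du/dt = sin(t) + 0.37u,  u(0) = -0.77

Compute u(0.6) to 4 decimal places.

-0.8618

Euler: u_{n+1} = u_n + h·f(t_n, u_n).
t=0.000000, u=-0.770000: f=-0.284900 → u ← -0.770000 + 0.3·(-0.284900) = -0.855470
t=0.300000, u=-0.855470: f=-0.021004 → u ← -0.855470 + 0.3·(-0.021004) = -0.861771
u(0.6) ≈ -0.8618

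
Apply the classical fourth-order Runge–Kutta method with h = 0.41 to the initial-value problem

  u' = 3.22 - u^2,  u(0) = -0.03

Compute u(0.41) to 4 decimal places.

RK4: k1 = f(t_n, u_n); k2 = f(t_n + h/2, u_n + (h/2)·k1); k3 = f(t_n + h/2, u_n + (h/2)·k2); k4 = f(t_n + h, u_n + h·k3); u_{n+1} = u_n + (h/6)·(k1 + 2k2 + 2k3 + k4).
t=0.000000, u=-0.030000:
  k1 = f(0.000000, -0.030000) = 3.219100
  k2 = f(0.205000, 0.629915) = 2.823206
  k3 = f(0.205000, 0.548757) = 2.918865
  k4 = f(0.410000, 1.166735) = 1.858730
  u ← -0.030000 + (0.41/6)·(k1 + 2k2 + 2k3 + k4) = 1.101735
u(0.41) ≈ 1.1017

1.1017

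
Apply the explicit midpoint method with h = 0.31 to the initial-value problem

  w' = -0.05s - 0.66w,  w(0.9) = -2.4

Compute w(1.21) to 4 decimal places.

Midpoint: k1 = f(s_n, w_n); k2 = f(s_n + h/2, w_n + (h/2)·k1); w_{n+1} = w_n + h·k2.
s=0.900000, w=-2.400000:
  k1 = f(0.900000, -2.400000) = 1.539000
  k2 = f(1.055000, -2.161455) = 1.373810
  w ← -2.400000 + 0.31·1.373810 = -1.974119
w(1.21) ≈ -1.9741

-1.9741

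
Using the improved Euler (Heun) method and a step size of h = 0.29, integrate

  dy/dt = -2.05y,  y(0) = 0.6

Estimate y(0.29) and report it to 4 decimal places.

0.3493

Heun: k1 = f(t_n, y_n); k2 = f(t_n + h, y_n + h·k1); y_{n+1} = y_n + (h/2)·(k1 + k2).
t=0.000000, y=0.600000:
  k1 = f(0.000000, 0.600000) = -1.230000
  k2 = f(0.290000, 0.243300) = -0.498765
  y ← 0.600000 + (0.29/2)·(-1.230000 + (-0.498765)) = 0.349329
y(0.29) ≈ 0.3493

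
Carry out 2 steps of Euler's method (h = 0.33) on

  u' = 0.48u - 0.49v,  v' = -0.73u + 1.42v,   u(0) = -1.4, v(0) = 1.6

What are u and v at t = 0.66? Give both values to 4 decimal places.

Euler on (u,v): u_{n+1} = u_n + h·u', v_{n+1} = v_n + h·v'.
0.000000: (-1.400000, 1.600000); f=(-1.456000, 3.294000) → (-1.880480, 2.687020)
0.330000: (-1.880480, 2.687020); f=(-2.219270, 5.188319) → (-2.612839, 4.399165)
(u(0.66), v(0.66)) ≈ (-2.6128, 4.3992)

-2.6128, 4.3992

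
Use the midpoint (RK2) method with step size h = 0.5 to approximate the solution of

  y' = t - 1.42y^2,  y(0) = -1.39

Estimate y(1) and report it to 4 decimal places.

Midpoint: k1 = f(t_n, y_n); k2 = f(t_n + h/2, y_n + (h/2)·k1); y_{n+1} = y_n + h·k2.
t=0.000000, y=-1.390000:
  k1 = f(0.000000, -1.390000) = -2.743582
  k2 = f(0.250000, -2.075895) = -5.869266
  y ← -1.390000 + 0.5·(-5.869266) = -4.324633
t=0.500000, y=-4.324633:
  k1 = f(0.500000, -4.324633) = -26.057479
  k2 = f(0.750000, -10.839003) = -166.077248
  y ← -4.324633 + 0.5·(-166.077248) = -87.363257
y(1) ≈ -87.3633

-87.3633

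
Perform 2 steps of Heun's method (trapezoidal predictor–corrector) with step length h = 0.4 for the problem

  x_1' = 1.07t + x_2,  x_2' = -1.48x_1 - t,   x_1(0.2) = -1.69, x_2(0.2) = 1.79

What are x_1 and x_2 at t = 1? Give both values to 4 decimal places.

0.7062, 2.0801

Heun on (x_1,x_2): k1 = f(t_n, state_n); k2 = f(t_n + h, state_n + h·k1); state_{n+1} = state_n + (h/2)·(k1 + k2).
0.200000: (-1.690000, 1.790000)
  k1 = (2.004000, 2.301200)
  predictor → (-0.888400, 2.710480)
  k2 = (3.352480, 0.714832)
  → (-0.618704, 2.393206)
0.600000: (-0.618704, 2.393206)
  k1 = (3.035206, 0.315682)
  predictor → (0.595379, 2.519479)
  k2 = (3.589479, -1.881160)
  → (0.706233, 2.080111)
(x_1(1), x_2(1)) ≈ (0.7062, 2.0801)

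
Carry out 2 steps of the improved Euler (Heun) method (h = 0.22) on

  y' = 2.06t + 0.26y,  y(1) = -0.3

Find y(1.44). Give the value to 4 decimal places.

0.8286

Heun: k1 = f(t_n, y_n); k2 = f(t_n + h, y_n + h·k1); y_{n+1} = y_n + (h/2)·(k1 + k2).
t=1.000000, y=-0.300000:
  k1 = f(1.000000, -0.300000) = 1.982000
  k2 = f(1.220000, 0.136040) = 2.548570
  y ← -0.300000 + (0.22/2)·(1.982000 + 2.548570) = 0.198363
t=1.220000, y=0.198363:
  k1 = f(1.220000, 0.198363) = 2.564774
  k2 = f(1.440000, 0.762613) = 3.164679
  y ← 0.198363 + (0.22/2)·(2.564774 + 3.164679) = 0.828603
y(1.44) ≈ 0.8286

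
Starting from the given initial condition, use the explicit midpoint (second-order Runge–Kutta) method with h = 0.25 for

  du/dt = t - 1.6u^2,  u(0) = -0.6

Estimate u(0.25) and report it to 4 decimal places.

Midpoint: k1 = f(t_n, u_n); k2 = f(t_n + h/2, u_n + (h/2)·k1); u_{n+1} = u_n + h·k2.
t=0.000000, u=-0.600000:
  k1 = f(0.000000, -0.600000) = -0.576000
  k2 = f(0.125000, -0.672000) = -0.597534
  u ← -0.600000 + 0.25·(-0.597534) = -0.749384
u(0.25) ≈ -0.7494

-0.7494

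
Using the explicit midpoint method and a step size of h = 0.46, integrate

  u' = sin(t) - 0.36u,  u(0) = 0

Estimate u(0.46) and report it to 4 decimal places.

0.1049

Midpoint: k1 = f(t_n, u_n); k2 = f(t_n + h/2, u_n + (h/2)·k1); u_{n+1} = u_n + h·k2.
t=0.000000, u=0.000000:
  k1 = f(0.000000, 0.000000) = 0.000000
  k2 = f(0.230000, 0.000000) = 0.227978
  u ← 0.000000 + 0.46·0.227978 = 0.104870
u(0.46) ≈ 0.1049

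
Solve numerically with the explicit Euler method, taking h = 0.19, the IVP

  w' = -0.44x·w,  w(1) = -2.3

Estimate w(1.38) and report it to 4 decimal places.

Euler: w_{n+1} = w_n + h·f(x_n, w_n).
x=1.000000, w=-2.300000: f=1.012000 → w ← -2.300000 + 0.19·1.012000 = -2.107720
x=1.190000, w=-2.107720: f=1.103602 → w ← -2.107720 + 0.19·1.103602 = -1.898036
w(1.38) ≈ -1.8980

-1.8980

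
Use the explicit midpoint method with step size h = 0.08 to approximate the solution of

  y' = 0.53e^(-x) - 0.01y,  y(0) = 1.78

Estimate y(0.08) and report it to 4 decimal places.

1.8193

Midpoint: k1 = f(x_n, y_n); k2 = f(x_n + h/2, y_n + (h/2)·k1); y_{n+1} = y_n + h·k2.
x=0.000000, y=1.780000:
  k1 = f(0.000000, 1.780000) = 0.512200
  k2 = f(0.040000, 1.800488) = 0.491214
  y ← 1.780000 + 0.08·0.491214 = 1.819297
y(0.08) ≈ 1.8193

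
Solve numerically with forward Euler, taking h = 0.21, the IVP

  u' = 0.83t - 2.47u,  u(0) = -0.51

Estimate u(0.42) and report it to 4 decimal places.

Euler: u_{n+1} = u_n + h·f(t_n, u_n).
t=0.000000, u=-0.510000: f=1.259700 → u ← -0.510000 + 0.21·1.259700 = -0.245463
t=0.210000, u=-0.245463: f=0.780594 → u ← -0.245463 + 0.21·0.780594 = -0.081538
u(0.42) ≈ -0.0815

-0.0815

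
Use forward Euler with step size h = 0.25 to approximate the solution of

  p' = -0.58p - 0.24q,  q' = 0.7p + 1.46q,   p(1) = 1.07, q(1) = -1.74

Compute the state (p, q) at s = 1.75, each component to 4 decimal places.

Euler on (p,q): p_{n+1} = p_n + h·p', q_{n+1} = q_n + h·q'.
1.000000: (1.070000, -1.740000); f=(-0.203000, -1.791400) → (1.019250, -2.187850)
1.250000: (1.019250, -2.187850); f=(-0.066081, -2.480786) → (1.002730, -2.808047)
1.500000: (1.002730, -2.808047); f=(0.092348, -3.397837) → (1.025817, -3.657506)
(p(1.75), q(1.75)) ≈ (1.0258, -3.6575)

1.0258, -3.6575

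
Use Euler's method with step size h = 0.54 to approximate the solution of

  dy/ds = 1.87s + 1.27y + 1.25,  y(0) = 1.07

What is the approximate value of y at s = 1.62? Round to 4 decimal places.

Euler: y_{n+1} = y_n + h·f(s_n, y_n).
s=0.000000, y=1.070000: f=2.608900 → y ← 1.070000 + 0.54·2.608900 = 2.478806
s=0.540000, y=2.478806: f=5.407884 → y ← 2.478806 + 0.54·5.407884 = 5.399063
s=1.080000, y=5.399063: f=10.126410 → y ← 5.399063 + 0.54·10.126410 = 10.867325
y(1.62) ≈ 10.8673

10.8673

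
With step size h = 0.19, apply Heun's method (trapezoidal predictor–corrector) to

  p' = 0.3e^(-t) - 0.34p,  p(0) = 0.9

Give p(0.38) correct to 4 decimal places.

Heun: k1 = f(t_n, p_n); k2 = f(t_n + h, p_n + h·k1); p_{n+1} = p_n + (h/2)·(k1 + k2).
t=0.000000, p=0.900000:
  k1 = f(0.000000, 0.900000) = -0.006000
  k2 = f(0.190000, 0.898860) = -0.057525
  p ← 0.900000 + (0.19/2)·(-0.006000 + (-0.057525)) = 0.893965
t=0.190000, p=0.893965:
  k1 = f(0.190000, 0.893965) = -0.055860
  k2 = f(0.380000, 0.883352) = -0.095181
  p ← 0.893965 + (0.19/2)·(-0.055860 + (-0.095181)) = 0.879616
p(0.38) ≈ 0.8796

0.8796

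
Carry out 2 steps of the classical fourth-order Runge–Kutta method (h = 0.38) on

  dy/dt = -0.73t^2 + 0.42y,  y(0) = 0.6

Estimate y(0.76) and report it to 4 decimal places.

RK4: k1 = f(t_n, y_n); k2 = f(t_n + h/2, y_n + (h/2)·k1); k3 = f(t_n + h/2, y_n + (h/2)·k2); k4 = f(t_n + h, y_n + h·k3); y_{n+1} = y_n + (h/6)·(k1 + 2k2 + 2k3 + k4).
t=0.000000, y=0.600000:
  k1 = f(0.000000, 0.600000) = 0.252000
  k2 = f(0.190000, 0.647880) = 0.245757
  k3 = f(0.190000, 0.646694) = 0.245258
  k4 = f(0.380000, 0.693198) = 0.185731
  y ← 0.600000 + (0.38/6)·(k1 + 2k2 + 2k3 + k4) = 0.689918
t=0.380000, y=0.689918:
  k1 = f(0.380000, 0.689918) = 0.184354
  k2 = f(0.570000, 0.724945) = 0.067300
  k3 = f(0.570000, 0.702705) = 0.057959
  k4 = f(0.760000, 0.711943) = -0.122632
  y ← 0.689918 + (0.38/6)·(k1 + 2k2 + 2k3 + k4) = 0.709693
y(0.76) ≈ 0.7097

0.7097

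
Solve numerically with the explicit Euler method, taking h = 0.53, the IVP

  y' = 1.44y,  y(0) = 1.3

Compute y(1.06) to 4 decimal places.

4.0415

Euler: y_{n+1} = y_n + h·f(s_n, y_n).
s=0.000000, y=1.300000: f=1.872000 → y ← 1.300000 + 0.53·1.872000 = 2.292160
s=0.530000, y=2.292160: f=3.300710 → y ← 2.292160 + 0.53·3.300710 = 4.041537
y(1.06) ≈ 4.0415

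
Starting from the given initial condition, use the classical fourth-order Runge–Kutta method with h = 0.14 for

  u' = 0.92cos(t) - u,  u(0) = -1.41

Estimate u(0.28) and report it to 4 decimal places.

-0.8441

RK4: k1 = f(t_n, u_n); k2 = f(t_n + h/2, u_n + (h/2)·k1); k3 = f(t_n + h/2, u_n + (h/2)·k2); k4 = f(t_n + h, u_n + h·k3); u_{n+1} = u_n + (h/6)·(k1 + 2k2 + 2k3 + k4).
t=0.000000, u=-1.410000:
  k1 = f(0.000000, -1.410000) = 2.330000
  k2 = f(0.070000, -1.246900) = 2.164647
  k3 = f(0.070000, -1.258475) = 2.176222
  k4 = f(0.140000, -1.105329) = 2.016328
  u ← -1.410000 + (0.14/6)·(k1 + 2k2 + 2k3 + k4) = -1.106012
t=0.140000, u=-1.106012:
  k1 = f(0.140000, -1.106012) = 2.017011
  k2 = f(0.210000, -0.964821) = 1.864610
  k3 = f(0.210000, -0.975489) = 1.875278
  k4 = f(0.280000, -0.843473) = 1.727644
  u ← -1.106012 + (0.14/6)·(k1 + 2k2 + 2k3 + k4) = -0.844108
u(0.28) ≈ -0.8441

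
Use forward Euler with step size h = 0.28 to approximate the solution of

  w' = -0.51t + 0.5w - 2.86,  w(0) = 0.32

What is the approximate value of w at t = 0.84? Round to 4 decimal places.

-2.4059

Euler: w_{n+1} = w_n + h·f(t_n, w_n).
t=0.000000, w=0.320000: f=-2.700000 → w ← 0.320000 + 0.28·(-2.700000) = -0.436000
t=0.280000, w=-0.436000: f=-3.220800 → w ← -0.436000 + 0.28·(-3.220800) = -1.337824
t=0.560000, w=-1.337824: f=-3.814512 → w ← -1.337824 + 0.28·(-3.814512) = -2.405887
w(0.84) ≈ -2.4059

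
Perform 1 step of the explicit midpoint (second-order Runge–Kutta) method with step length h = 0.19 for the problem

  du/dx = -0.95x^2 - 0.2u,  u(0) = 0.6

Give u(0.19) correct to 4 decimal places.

0.5760

Midpoint: k1 = f(x_n, u_n); k2 = f(x_n + h/2, u_n + (h/2)·k1); u_{n+1} = u_n + h·k2.
x=0.000000, u=0.600000:
  k1 = f(0.000000, 0.600000) = -0.120000
  k2 = f(0.095000, 0.588600) = -0.126294
  u ← 0.600000 + 0.19·(-0.126294) = 0.576004
u(0.19) ≈ 0.5760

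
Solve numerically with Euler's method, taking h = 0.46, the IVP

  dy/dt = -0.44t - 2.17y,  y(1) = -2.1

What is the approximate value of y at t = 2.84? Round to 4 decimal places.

Euler: y_{n+1} = y_n + h·f(t_n, y_n).
t=1.000000, y=-2.100000: f=4.117000 → y ← -2.100000 + 0.46·4.117000 = -0.206180
t=1.460000, y=-0.206180: f=-0.194989 → y ← -0.206180 + 0.46·(-0.194989) = -0.295875
t=1.920000, y=-0.295875: f=-0.202751 → y ← -0.295875 + 0.46·(-0.202751) = -0.389141
t=2.380000, y=-0.389141: f=-0.202765 → y ← -0.389141 + 0.46·(-0.202765) = -0.482412
y(2.84) ≈ -0.4824

-0.4824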